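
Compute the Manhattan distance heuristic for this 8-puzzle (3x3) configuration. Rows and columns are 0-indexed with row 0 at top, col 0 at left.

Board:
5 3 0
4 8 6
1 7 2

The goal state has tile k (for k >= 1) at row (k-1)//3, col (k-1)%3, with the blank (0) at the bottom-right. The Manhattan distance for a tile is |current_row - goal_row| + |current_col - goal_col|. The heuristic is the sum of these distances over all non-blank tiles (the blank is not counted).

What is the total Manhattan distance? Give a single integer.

Tile 5: (0,0)->(1,1) = 2
Tile 3: (0,1)->(0,2) = 1
Tile 4: (1,0)->(1,0) = 0
Tile 8: (1,1)->(2,1) = 1
Tile 6: (1,2)->(1,2) = 0
Tile 1: (2,0)->(0,0) = 2
Tile 7: (2,1)->(2,0) = 1
Tile 2: (2,2)->(0,1) = 3
Sum: 2 + 1 + 0 + 1 + 0 + 2 + 1 + 3 = 10

Answer: 10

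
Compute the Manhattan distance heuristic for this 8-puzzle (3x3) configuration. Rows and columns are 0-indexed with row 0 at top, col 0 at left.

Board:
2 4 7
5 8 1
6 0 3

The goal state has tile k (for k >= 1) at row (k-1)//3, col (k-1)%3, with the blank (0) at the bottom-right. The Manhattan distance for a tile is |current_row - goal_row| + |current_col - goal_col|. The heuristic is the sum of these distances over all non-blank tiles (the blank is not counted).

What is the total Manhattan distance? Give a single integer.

Tile 2: (0,0)->(0,1) = 1
Tile 4: (0,1)->(1,0) = 2
Tile 7: (0,2)->(2,0) = 4
Tile 5: (1,0)->(1,1) = 1
Tile 8: (1,1)->(2,1) = 1
Tile 1: (1,2)->(0,0) = 3
Tile 6: (2,0)->(1,2) = 3
Tile 3: (2,2)->(0,2) = 2
Sum: 1 + 2 + 4 + 1 + 1 + 3 + 3 + 2 = 17

Answer: 17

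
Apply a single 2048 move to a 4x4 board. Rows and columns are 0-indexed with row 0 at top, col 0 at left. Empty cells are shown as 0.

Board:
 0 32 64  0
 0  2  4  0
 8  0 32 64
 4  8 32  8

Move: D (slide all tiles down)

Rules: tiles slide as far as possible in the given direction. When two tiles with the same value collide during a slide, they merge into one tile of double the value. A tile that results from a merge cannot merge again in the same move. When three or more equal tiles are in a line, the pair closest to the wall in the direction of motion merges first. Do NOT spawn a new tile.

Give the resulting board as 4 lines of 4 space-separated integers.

Answer:  0  0  0  0
 0 32 64  0
 8  2  4 64
 4  8 64  8

Derivation:
Slide down:
col 0: [0, 0, 8, 4] -> [0, 0, 8, 4]
col 1: [32, 2, 0, 8] -> [0, 32, 2, 8]
col 2: [64, 4, 32, 32] -> [0, 64, 4, 64]
col 3: [0, 0, 64, 8] -> [0, 0, 64, 8]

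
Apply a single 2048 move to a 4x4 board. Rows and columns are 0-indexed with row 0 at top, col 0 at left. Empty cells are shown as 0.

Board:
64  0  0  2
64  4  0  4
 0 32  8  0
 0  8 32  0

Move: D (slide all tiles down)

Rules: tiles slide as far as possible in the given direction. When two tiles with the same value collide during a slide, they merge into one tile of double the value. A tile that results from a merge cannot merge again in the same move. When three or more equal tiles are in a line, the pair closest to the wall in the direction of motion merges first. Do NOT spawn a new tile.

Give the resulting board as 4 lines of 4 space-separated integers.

Answer:   0   0   0   0
  0   4   0   0
  0  32   8   2
128   8  32   4

Derivation:
Slide down:
col 0: [64, 64, 0, 0] -> [0, 0, 0, 128]
col 1: [0, 4, 32, 8] -> [0, 4, 32, 8]
col 2: [0, 0, 8, 32] -> [0, 0, 8, 32]
col 3: [2, 4, 0, 0] -> [0, 0, 2, 4]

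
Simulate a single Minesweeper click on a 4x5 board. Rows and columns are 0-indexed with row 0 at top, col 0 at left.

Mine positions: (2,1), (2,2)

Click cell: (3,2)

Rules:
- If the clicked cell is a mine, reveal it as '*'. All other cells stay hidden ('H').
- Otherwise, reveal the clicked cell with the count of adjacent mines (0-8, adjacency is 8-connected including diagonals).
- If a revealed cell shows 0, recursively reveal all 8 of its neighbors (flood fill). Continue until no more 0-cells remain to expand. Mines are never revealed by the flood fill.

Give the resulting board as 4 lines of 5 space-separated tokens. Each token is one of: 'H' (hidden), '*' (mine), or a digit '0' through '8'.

H H H H H
H H H H H
H H H H H
H H 2 H H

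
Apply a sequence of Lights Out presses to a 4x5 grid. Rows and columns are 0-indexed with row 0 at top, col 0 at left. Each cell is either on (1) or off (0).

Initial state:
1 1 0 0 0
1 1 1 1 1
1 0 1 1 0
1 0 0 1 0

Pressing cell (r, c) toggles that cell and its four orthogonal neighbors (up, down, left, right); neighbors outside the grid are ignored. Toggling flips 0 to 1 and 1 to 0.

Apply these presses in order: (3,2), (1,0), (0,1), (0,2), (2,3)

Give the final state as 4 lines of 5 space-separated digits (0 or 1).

After press 1 at (3,2):
1 1 0 0 0
1 1 1 1 1
1 0 0 1 0
1 1 1 0 0

After press 2 at (1,0):
0 1 0 0 0
0 0 1 1 1
0 0 0 1 0
1 1 1 0 0

After press 3 at (0,1):
1 0 1 0 0
0 1 1 1 1
0 0 0 1 0
1 1 1 0 0

After press 4 at (0,2):
1 1 0 1 0
0 1 0 1 1
0 0 0 1 0
1 1 1 0 0

After press 5 at (2,3):
1 1 0 1 0
0 1 0 0 1
0 0 1 0 1
1 1 1 1 0

Answer: 1 1 0 1 0
0 1 0 0 1
0 0 1 0 1
1 1 1 1 0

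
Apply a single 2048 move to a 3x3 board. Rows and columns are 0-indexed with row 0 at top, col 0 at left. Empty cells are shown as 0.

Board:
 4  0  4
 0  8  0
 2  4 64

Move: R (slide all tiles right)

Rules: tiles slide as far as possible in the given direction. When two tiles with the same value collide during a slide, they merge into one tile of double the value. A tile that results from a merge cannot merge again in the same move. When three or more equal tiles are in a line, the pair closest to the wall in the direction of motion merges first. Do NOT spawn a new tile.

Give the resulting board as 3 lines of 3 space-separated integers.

Answer:  0  0  8
 0  0  8
 2  4 64

Derivation:
Slide right:
row 0: [4, 0, 4] -> [0, 0, 8]
row 1: [0, 8, 0] -> [0, 0, 8]
row 2: [2, 4, 64] -> [2, 4, 64]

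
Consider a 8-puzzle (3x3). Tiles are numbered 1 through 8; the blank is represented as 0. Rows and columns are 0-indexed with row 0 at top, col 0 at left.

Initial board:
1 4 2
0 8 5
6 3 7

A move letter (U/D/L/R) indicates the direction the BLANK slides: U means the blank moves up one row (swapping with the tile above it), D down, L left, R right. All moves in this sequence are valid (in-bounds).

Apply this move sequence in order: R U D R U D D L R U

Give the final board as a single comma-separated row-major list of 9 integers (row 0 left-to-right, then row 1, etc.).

Answer: 1, 4, 2, 8, 5, 0, 6, 3, 7

Derivation:
After move 1 (R):
1 4 2
8 0 5
6 3 7

After move 2 (U):
1 0 2
8 4 5
6 3 7

After move 3 (D):
1 4 2
8 0 5
6 3 7

After move 4 (R):
1 4 2
8 5 0
6 3 7

After move 5 (U):
1 4 0
8 5 2
6 3 7

After move 6 (D):
1 4 2
8 5 0
6 3 7

After move 7 (D):
1 4 2
8 5 7
6 3 0

After move 8 (L):
1 4 2
8 5 7
6 0 3

After move 9 (R):
1 4 2
8 5 7
6 3 0

After move 10 (U):
1 4 2
8 5 0
6 3 7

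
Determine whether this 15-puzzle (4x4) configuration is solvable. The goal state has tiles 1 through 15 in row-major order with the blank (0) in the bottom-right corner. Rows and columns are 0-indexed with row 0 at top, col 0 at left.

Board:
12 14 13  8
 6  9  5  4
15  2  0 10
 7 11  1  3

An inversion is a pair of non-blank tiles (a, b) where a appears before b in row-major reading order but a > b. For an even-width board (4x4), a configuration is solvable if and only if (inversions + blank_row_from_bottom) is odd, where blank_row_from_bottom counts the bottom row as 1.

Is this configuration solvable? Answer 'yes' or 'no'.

Inversions: 73
Blank is in row 2 (0-indexed from top), which is row 2 counting from the bottom (bottom = 1).
73 + 2 = 75, which is odd, so the puzzle is solvable.

Answer: yes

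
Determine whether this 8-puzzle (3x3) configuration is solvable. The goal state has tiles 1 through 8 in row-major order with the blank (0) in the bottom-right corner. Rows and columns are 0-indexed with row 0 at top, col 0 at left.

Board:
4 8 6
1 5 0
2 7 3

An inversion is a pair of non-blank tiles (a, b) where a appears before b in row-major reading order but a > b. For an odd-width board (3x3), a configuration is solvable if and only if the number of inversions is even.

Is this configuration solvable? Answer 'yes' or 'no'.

Answer: yes

Derivation:
Inversions (pairs i<j in row-major order where tile[i] > tile[j] > 0): 16
16 is even, so the puzzle is solvable.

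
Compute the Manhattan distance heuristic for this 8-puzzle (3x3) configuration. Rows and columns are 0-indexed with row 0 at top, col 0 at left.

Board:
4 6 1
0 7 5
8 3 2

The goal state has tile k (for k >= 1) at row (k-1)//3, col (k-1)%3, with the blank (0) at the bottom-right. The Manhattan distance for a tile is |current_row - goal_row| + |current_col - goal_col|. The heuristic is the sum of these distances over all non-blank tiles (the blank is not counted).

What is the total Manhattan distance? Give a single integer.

Answer: 15

Derivation:
Tile 4: at (0,0), goal (1,0), distance |0-1|+|0-0| = 1
Tile 6: at (0,1), goal (1,2), distance |0-1|+|1-2| = 2
Tile 1: at (0,2), goal (0,0), distance |0-0|+|2-0| = 2
Tile 7: at (1,1), goal (2,0), distance |1-2|+|1-0| = 2
Tile 5: at (1,2), goal (1,1), distance |1-1|+|2-1| = 1
Tile 8: at (2,0), goal (2,1), distance |2-2|+|0-1| = 1
Tile 3: at (2,1), goal (0,2), distance |2-0|+|1-2| = 3
Tile 2: at (2,2), goal (0,1), distance |2-0|+|2-1| = 3
Sum: 1 + 2 + 2 + 2 + 1 + 1 + 3 + 3 = 15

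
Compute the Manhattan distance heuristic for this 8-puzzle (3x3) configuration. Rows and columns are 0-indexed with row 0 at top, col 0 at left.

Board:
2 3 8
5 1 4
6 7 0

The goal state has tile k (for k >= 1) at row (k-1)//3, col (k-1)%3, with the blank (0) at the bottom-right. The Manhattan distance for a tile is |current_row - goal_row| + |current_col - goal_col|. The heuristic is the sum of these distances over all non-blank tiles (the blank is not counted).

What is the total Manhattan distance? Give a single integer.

Tile 2: (0,0)->(0,1) = 1
Tile 3: (0,1)->(0,2) = 1
Tile 8: (0,2)->(2,1) = 3
Tile 5: (1,0)->(1,1) = 1
Tile 1: (1,1)->(0,0) = 2
Tile 4: (1,2)->(1,0) = 2
Tile 6: (2,0)->(1,2) = 3
Tile 7: (2,1)->(2,0) = 1
Sum: 1 + 1 + 3 + 1 + 2 + 2 + 3 + 1 = 14

Answer: 14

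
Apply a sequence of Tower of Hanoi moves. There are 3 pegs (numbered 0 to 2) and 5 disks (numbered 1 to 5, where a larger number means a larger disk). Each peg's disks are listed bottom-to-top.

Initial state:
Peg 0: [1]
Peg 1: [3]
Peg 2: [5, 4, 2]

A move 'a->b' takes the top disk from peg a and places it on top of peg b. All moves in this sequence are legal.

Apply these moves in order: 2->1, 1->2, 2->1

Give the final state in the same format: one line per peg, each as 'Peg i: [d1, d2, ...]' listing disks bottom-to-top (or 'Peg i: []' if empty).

After move 1 (2->1):
Peg 0: [1]
Peg 1: [3, 2]
Peg 2: [5, 4]

After move 2 (1->2):
Peg 0: [1]
Peg 1: [3]
Peg 2: [5, 4, 2]

After move 3 (2->1):
Peg 0: [1]
Peg 1: [3, 2]
Peg 2: [5, 4]

Answer: Peg 0: [1]
Peg 1: [3, 2]
Peg 2: [5, 4]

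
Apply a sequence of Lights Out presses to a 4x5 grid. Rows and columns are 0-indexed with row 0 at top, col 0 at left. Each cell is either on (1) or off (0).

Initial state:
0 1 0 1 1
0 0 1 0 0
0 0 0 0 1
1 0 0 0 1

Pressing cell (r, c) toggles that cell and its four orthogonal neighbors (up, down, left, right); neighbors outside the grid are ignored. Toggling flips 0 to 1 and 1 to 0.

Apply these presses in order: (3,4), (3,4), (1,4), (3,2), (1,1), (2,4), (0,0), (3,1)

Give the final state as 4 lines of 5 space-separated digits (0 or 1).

After press 1 at (3,4):
0 1 0 1 1
0 0 1 0 0
0 0 0 0 0
1 0 0 1 0

After press 2 at (3,4):
0 1 0 1 1
0 0 1 0 0
0 0 0 0 1
1 0 0 0 1

After press 3 at (1,4):
0 1 0 1 0
0 0 1 1 1
0 0 0 0 0
1 0 0 0 1

After press 4 at (3,2):
0 1 0 1 0
0 0 1 1 1
0 0 1 0 0
1 1 1 1 1

After press 5 at (1,1):
0 0 0 1 0
1 1 0 1 1
0 1 1 0 0
1 1 1 1 1

After press 6 at (2,4):
0 0 0 1 0
1 1 0 1 0
0 1 1 1 1
1 1 1 1 0

After press 7 at (0,0):
1 1 0 1 0
0 1 0 1 0
0 1 1 1 1
1 1 1 1 0

After press 8 at (3,1):
1 1 0 1 0
0 1 0 1 0
0 0 1 1 1
0 0 0 1 0

Answer: 1 1 0 1 0
0 1 0 1 0
0 0 1 1 1
0 0 0 1 0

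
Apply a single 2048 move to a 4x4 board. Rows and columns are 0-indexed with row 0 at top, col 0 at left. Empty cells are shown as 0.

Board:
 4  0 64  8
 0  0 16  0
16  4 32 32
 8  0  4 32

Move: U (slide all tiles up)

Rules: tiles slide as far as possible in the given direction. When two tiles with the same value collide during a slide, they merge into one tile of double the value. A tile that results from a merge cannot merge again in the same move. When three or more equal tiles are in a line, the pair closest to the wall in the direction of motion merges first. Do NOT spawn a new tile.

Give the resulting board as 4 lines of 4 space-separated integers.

Slide up:
col 0: [4, 0, 16, 8] -> [4, 16, 8, 0]
col 1: [0, 0, 4, 0] -> [4, 0, 0, 0]
col 2: [64, 16, 32, 4] -> [64, 16, 32, 4]
col 3: [8, 0, 32, 32] -> [8, 64, 0, 0]

Answer:  4  4 64  8
16  0 16 64
 8  0 32  0
 0  0  4  0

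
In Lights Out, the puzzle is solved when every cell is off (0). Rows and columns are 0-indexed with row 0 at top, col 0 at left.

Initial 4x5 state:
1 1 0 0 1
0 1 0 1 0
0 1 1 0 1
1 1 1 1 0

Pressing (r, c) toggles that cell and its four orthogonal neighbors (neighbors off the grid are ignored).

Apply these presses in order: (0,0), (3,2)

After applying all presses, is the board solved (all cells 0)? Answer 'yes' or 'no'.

Answer: no

Derivation:
After press 1 at (0,0):
0 0 0 0 1
1 1 0 1 0
0 1 1 0 1
1 1 1 1 0

After press 2 at (3,2):
0 0 0 0 1
1 1 0 1 0
0 1 0 0 1
1 0 0 0 0

Lights still on: 7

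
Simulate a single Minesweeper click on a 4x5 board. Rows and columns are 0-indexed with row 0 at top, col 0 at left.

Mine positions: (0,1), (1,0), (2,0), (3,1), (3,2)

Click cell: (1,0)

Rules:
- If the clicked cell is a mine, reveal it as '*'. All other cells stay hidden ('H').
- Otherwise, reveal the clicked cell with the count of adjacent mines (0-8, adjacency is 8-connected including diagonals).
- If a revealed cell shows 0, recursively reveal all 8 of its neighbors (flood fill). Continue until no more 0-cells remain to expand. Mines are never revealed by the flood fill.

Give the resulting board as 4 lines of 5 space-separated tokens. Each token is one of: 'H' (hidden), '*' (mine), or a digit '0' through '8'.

H H H H H
* H H H H
H H H H H
H H H H H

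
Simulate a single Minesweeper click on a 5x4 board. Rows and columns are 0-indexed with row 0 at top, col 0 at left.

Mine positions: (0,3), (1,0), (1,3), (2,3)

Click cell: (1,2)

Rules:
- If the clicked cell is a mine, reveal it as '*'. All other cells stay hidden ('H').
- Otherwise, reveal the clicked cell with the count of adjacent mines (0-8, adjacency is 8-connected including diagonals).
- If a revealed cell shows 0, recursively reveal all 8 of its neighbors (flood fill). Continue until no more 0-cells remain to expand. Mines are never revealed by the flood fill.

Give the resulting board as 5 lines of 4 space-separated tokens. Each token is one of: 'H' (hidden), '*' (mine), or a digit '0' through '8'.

H H H H
H H 3 H
H H H H
H H H H
H H H H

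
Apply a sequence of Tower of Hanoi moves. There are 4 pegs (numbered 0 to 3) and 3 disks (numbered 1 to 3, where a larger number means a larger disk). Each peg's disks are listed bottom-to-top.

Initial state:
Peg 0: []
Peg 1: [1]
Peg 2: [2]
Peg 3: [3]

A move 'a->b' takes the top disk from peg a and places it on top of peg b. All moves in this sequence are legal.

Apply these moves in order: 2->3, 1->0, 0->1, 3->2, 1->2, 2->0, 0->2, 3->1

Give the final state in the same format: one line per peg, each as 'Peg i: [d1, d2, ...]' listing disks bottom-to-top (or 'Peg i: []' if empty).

After move 1 (2->3):
Peg 0: []
Peg 1: [1]
Peg 2: []
Peg 3: [3, 2]

After move 2 (1->0):
Peg 0: [1]
Peg 1: []
Peg 2: []
Peg 3: [3, 2]

After move 3 (0->1):
Peg 0: []
Peg 1: [1]
Peg 2: []
Peg 3: [3, 2]

After move 4 (3->2):
Peg 0: []
Peg 1: [1]
Peg 2: [2]
Peg 3: [3]

After move 5 (1->2):
Peg 0: []
Peg 1: []
Peg 2: [2, 1]
Peg 3: [3]

After move 6 (2->0):
Peg 0: [1]
Peg 1: []
Peg 2: [2]
Peg 3: [3]

After move 7 (0->2):
Peg 0: []
Peg 1: []
Peg 2: [2, 1]
Peg 3: [3]

After move 8 (3->1):
Peg 0: []
Peg 1: [3]
Peg 2: [2, 1]
Peg 3: []

Answer: Peg 0: []
Peg 1: [3]
Peg 2: [2, 1]
Peg 3: []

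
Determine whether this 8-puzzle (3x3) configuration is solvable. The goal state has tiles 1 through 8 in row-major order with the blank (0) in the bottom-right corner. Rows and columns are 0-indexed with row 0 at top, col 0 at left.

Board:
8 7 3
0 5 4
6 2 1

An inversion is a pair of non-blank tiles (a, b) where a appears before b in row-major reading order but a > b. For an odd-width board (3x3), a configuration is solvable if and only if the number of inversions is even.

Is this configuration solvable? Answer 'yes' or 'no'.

Answer: no

Derivation:
Inversions (pairs i<j in row-major order where tile[i] > tile[j] > 0): 23
23 is odd, so the puzzle is not solvable.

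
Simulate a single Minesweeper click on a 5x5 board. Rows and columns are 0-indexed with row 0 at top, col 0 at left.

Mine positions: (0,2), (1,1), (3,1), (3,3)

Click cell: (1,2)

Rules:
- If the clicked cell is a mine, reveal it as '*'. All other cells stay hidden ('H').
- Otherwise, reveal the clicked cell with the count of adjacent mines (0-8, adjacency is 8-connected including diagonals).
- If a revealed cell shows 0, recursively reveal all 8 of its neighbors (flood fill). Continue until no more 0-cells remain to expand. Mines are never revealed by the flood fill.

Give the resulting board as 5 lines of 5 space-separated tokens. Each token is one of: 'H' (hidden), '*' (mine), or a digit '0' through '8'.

H H H H H
H H 2 H H
H H H H H
H H H H H
H H H H H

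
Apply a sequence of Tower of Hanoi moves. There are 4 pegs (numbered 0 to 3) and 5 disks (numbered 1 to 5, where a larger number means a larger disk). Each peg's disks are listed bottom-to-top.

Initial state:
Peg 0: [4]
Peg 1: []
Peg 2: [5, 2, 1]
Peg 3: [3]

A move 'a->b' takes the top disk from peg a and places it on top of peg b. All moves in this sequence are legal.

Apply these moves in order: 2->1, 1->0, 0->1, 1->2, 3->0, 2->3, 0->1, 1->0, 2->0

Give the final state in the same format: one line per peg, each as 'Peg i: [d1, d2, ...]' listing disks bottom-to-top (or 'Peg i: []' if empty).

Answer: Peg 0: [4, 3, 2]
Peg 1: []
Peg 2: [5]
Peg 3: [1]

Derivation:
After move 1 (2->1):
Peg 0: [4]
Peg 1: [1]
Peg 2: [5, 2]
Peg 3: [3]

After move 2 (1->0):
Peg 0: [4, 1]
Peg 1: []
Peg 2: [5, 2]
Peg 3: [3]

After move 3 (0->1):
Peg 0: [4]
Peg 1: [1]
Peg 2: [5, 2]
Peg 3: [3]

After move 4 (1->2):
Peg 0: [4]
Peg 1: []
Peg 2: [5, 2, 1]
Peg 3: [3]

After move 5 (3->0):
Peg 0: [4, 3]
Peg 1: []
Peg 2: [5, 2, 1]
Peg 3: []

After move 6 (2->3):
Peg 0: [4, 3]
Peg 1: []
Peg 2: [5, 2]
Peg 3: [1]

After move 7 (0->1):
Peg 0: [4]
Peg 1: [3]
Peg 2: [5, 2]
Peg 3: [1]

After move 8 (1->0):
Peg 0: [4, 3]
Peg 1: []
Peg 2: [5, 2]
Peg 3: [1]

After move 9 (2->0):
Peg 0: [4, 3, 2]
Peg 1: []
Peg 2: [5]
Peg 3: [1]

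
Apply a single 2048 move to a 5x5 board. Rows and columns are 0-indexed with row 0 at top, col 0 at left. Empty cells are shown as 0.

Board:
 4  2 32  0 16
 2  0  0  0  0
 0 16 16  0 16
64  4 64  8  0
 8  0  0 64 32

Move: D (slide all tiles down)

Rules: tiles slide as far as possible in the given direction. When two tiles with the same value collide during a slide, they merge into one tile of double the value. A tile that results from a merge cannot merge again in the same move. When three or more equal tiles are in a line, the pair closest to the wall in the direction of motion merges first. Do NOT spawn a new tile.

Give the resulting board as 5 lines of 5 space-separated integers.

Answer:  0  0  0  0  0
 4  0  0  0  0
 2  2 32  0  0
64 16 16  8 32
 8  4 64 64 32

Derivation:
Slide down:
col 0: [4, 2, 0, 64, 8] -> [0, 4, 2, 64, 8]
col 1: [2, 0, 16, 4, 0] -> [0, 0, 2, 16, 4]
col 2: [32, 0, 16, 64, 0] -> [0, 0, 32, 16, 64]
col 3: [0, 0, 0, 8, 64] -> [0, 0, 0, 8, 64]
col 4: [16, 0, 16, 0, 32] -> [0, 0, 0, 32, 32]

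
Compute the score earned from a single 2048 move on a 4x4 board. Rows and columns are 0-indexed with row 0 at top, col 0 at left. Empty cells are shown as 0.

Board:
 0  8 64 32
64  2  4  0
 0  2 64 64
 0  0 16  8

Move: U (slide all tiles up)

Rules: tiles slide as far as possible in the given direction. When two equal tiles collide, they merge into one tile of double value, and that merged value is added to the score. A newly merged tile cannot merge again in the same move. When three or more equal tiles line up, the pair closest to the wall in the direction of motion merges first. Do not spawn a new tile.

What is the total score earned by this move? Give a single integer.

Slide up:
col 0: [0, 64, 0, 0] -> [64, 0, 0, 0]  score +0 (running 0)
col 1: [8, 2, 2, 0] -> [8, 4, 0, 0]  score +4 (running 4)
col 2: [64, 4, 64, 16] -> [64, 4, 64, 16]  score +0 (running 4)
col 3: [32, 0, 64, 8] -> [32, 64, 8, 0]  score +0 (running 4)
Board after move:
64  8 64 32
 0  4  4 64
 0  0 64  8
 0  0 16  0

Answer: 4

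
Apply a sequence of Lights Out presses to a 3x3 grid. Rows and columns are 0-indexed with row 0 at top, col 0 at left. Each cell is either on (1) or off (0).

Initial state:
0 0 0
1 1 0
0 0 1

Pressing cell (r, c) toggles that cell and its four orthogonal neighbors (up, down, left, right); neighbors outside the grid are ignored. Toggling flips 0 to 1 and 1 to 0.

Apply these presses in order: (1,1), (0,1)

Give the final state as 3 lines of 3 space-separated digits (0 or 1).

Answer: 1 0 1
0 1 1
0 1 1

Derivation:
After press 1 at (1,1):
0 1 0
0 0 1
0 1 1

After press 2 at (0,1):
1 0 1
0 1 1
0 1 1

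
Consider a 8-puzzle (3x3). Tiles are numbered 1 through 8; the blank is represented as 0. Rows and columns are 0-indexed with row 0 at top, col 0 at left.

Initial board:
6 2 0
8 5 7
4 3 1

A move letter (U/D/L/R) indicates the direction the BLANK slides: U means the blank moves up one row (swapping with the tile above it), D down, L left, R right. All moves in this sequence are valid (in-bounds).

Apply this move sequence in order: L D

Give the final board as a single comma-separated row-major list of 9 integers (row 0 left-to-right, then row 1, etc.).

Answer: 6, 5, 2, 8, 0, 7, 4, 3, 1

Derivation:
After move 1 (L):
6 0 2
8 5 7
4 3 1

After move 2 (D):
6 5 2
8 0 7
4 3 1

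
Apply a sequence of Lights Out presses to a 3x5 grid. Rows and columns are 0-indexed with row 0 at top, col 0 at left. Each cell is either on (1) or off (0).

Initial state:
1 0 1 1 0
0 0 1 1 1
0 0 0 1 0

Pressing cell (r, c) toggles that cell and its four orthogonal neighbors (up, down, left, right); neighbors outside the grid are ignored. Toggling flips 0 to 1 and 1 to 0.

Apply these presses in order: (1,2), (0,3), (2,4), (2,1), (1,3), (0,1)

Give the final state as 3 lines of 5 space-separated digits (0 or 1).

Answer: 0 1 0 1 1
0 1 1 0 1
1 1 0 1 1

Derivation:
After press 1 at (1,2):
1 0 0 1 0
0 1 0 0 1
0 0 1 1 0

After press 2 at (0,3):
1 0 1 0 1
0 1 0 1 1
0 0 1 1 0

After press 3 at (2,4):
1 0 1 0 1
0 1 0 1 0
0 0 1 0 1

After press 4 at (2,1):
1 0 1 0 1
0 0 0 1 0
1 1 0 0 1

After press 5 at (1,3):
1 0 1 1 1
0 0 1 0 1
1 1 0 1 1

After press 6 at (0,1):
0 1 0 1 1
0 1 1 0 1
1 1 0 1 1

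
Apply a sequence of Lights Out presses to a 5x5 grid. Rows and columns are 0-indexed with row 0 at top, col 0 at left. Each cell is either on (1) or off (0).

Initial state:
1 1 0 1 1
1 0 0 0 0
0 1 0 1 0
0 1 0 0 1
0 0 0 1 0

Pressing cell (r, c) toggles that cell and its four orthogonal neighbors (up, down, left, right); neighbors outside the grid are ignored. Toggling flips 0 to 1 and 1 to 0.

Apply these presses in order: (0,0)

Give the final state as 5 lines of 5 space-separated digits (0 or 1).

Answer: 0 0 0 1 1
0 0 0 0 0
0 1 0 1 0
0 1 0 0 1
0 0 0 1 0

Derivation:
After press 1 at (0,0):
0 0 0 1 1
0 0 0 0 0
0 1 0 1 0
0 1 0 0 1
0 0 0 1 0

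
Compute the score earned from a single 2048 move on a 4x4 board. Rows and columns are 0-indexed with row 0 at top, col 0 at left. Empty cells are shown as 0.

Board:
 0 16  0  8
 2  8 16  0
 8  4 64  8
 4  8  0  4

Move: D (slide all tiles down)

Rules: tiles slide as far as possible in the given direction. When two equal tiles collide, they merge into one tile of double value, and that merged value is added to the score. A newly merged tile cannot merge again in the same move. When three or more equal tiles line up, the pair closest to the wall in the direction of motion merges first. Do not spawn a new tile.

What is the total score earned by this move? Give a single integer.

Slide down:
col 0: [0, 2, 8, 4] -> [0, 2, 8, 4]  score +0 (running 0)
col 1: [16, 8, 4, 8] -> [16, 8, 4, 8]  score +0 (running 0)
col 2: [0, 16, 64, 0] -> [0, 0, 16, 64]  score +0 (running 0)
col 3: [8, 0, 8, 4] -> [0, 0, 16, 4]  score +16 (running 16)
Board after move:
 0 16  0  0
 2  8  0  0
 8  4 16 16
 4  8 64  4

Answer: 16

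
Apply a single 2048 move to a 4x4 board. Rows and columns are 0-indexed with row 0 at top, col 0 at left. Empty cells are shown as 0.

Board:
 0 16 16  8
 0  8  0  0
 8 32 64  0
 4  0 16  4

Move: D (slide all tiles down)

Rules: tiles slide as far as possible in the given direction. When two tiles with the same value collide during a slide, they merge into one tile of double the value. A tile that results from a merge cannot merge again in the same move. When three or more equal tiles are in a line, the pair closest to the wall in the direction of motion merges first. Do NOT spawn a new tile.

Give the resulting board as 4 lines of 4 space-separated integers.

Slide down:
col 0: [0, 0, 8, 4] -> [0, 0, 8, 4]
col 1: [16, 8, 32, 0] -> [0, 16, 8, 32]
col 2: [16, 0, 64, 16] -> [0, 16, 64, 16]
col 3: [8, 0, 0, 4] -> [0, 0, 8, 4]

Answer:  0  0  0  0
 0 16 16  0
 8  8 64  8
 4 32 16  4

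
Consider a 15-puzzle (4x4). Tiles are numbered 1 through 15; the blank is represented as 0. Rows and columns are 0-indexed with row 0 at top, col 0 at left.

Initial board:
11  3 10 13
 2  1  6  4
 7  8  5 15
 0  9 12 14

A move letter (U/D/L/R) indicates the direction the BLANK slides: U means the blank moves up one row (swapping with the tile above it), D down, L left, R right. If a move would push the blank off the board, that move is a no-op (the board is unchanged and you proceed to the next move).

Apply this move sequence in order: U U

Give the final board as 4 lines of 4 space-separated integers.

Answer: 11  3 10 13
 0  1  6  4
 2  8  5 15
 7  9 12 14

Derivation:
After move 1 (U):
11  3 10 13
 2  1  6  4
 0  8  5 15
 7  9 12 14

After move 2 (U):
11  3 10 13
 0  1  6  4
 2  8  5 15
 7  9 12 14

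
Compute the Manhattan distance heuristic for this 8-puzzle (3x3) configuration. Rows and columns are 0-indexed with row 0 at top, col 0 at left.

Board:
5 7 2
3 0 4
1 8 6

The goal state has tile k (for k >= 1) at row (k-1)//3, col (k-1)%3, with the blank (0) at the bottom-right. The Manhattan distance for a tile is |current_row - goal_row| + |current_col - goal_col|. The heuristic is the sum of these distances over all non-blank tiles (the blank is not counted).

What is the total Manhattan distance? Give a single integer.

Tile 5: (0,0)->(1,1) = 2
Tile 7: (0,1)->(2,0) = 3
Tile 2: (0,2)->(0,1) = 1
Tile 3: (1,0)->(0,2) = 3
Tile 4: (1,2)->(1,0) = 2
Tile 1: (2,0)->(0,0) = 2
Tile 8: (2,1)->(2,1) = 0
Tile 6: (2,2)->(1,2) = 1
Sum: 2 + 3 + 1 + 3 + 2 + 2 + 0 + 1 = 14

Answer: 14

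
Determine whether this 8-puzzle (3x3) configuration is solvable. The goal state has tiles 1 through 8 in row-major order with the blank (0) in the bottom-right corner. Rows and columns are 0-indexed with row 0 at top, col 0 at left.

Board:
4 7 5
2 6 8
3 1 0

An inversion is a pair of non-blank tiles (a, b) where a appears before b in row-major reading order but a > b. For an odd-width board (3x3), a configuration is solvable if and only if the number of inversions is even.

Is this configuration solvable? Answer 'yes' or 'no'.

Answer: no

Derivation:
Inversions (pairs i<j in row-major order where tile[i] > tile[j] > 0): 17
17 is odd, so the puzzle is not solvable.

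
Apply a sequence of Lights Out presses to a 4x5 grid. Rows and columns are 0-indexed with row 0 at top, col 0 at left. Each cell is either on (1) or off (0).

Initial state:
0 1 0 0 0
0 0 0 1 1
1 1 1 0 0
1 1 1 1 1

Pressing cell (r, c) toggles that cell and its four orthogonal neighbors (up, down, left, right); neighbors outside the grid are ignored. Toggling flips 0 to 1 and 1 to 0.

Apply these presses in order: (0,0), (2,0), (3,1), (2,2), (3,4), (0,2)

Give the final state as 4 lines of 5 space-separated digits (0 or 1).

After press 1 at (0,0):
1 0 0 0 0
1 0 0 1 1
1 1 1 0 0
1 1 1 1 1

After press 2 at (2,0):
1 0 0 0 0
0 0 0 1 1
0 0 1 0 0
0 1 1 1 1

After press 3 at (3,1):
1 0 0 0 0
0 0 0 1 1
0 1 1 0 0
1 0 0 1 1

After press 4 at (2,2):
1 0 0 0 0
0 0 1 1 1
0 0 0 1 0
1 0 1 1 1

After press 5 at (3,4):
1 0 0 0 0
0 0 1 1 1
0 0 0 1 1
1 0 1 0 0

After press 6 at (0,2):
1 1 1 1 0
0 0 0 1 1
0 0 0 1 1
1 0 1 0 0

Answer: 1 1 1 1 0
0 0 0 1 1
0 0 0 1 1
1 0 1 0 0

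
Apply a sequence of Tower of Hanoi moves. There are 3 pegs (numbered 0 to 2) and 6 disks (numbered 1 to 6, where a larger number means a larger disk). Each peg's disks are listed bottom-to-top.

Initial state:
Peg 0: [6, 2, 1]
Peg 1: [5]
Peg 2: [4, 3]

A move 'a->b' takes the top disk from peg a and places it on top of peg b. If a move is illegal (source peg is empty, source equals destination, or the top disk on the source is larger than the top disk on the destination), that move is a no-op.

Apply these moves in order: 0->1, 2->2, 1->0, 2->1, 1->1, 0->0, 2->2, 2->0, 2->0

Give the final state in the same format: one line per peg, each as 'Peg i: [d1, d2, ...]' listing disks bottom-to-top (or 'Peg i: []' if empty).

After move 1 (0->1):
Peg 0: [6, 2]
Peg 1: [5, 1]
Peg 2: [4, 3]

After move 2 (2->2):
Peg 0: [6, 2]
Peg 1: [5, 1]
Peg 2: [4, 3]

After move 3 (1->0):
Peg 0: [6, 2, 1]
Peg 1: [5]
Peg 2: [4, 3]

After move 4 (2->1):
Peg 0: [6, 2, 1]
Peg 1: [5, 3]
Peg 2: [4]

After move 5 (1->1):
Peg 0: [6, 2, 1]
Peg 1: [5, 3]
Peg 2: [4]

After move 6 (0->0):
Peg 0: [6, 2, 1]
Peg 1: [5, 3]
Peg 2: [4]

After move 7 (2->2):
Peg 0: [6, 2, 1]
Peg 1: [5, 3]
Peg 2: [4]

After move 8 (2->0):
Peg 0: [6, 2, 1]
Peg 1: [5, 3]
Peg 2: [4]

After move 9 (2->0):
Peg 0: [6, 2, 1]
Peg 1: [5, 3]
Peg 2: [4]

Answer: Peg 0: [6, 2, 1]
Peg 1: [5, 3]
Peg 2: [4]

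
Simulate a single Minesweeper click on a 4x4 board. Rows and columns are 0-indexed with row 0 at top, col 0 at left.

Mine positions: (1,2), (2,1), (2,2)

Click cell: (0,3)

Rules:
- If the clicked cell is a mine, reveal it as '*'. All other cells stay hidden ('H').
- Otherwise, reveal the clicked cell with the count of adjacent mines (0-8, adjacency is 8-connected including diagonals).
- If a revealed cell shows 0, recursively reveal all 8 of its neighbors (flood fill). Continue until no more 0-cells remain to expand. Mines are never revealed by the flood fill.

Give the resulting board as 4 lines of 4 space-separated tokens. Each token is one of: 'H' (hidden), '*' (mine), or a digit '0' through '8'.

H H H 1
H H H H
H H H H
H H H H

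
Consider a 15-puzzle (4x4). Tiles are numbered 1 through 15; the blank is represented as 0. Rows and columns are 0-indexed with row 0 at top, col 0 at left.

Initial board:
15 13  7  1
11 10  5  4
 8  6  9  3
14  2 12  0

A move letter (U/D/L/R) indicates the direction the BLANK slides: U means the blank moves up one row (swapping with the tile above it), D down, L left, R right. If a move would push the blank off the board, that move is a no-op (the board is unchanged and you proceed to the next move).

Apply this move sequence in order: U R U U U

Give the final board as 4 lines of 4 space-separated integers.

Answer: 15 13  7  0
11 10  5  1
 8  6  9  4
14  2 12  3

Derivation:
After move 1 (U):
15 13  7  1
11 10  5  4
 8  6  9  0
14  2 12  3

After move 2 (R):
15 13  7  1
11 10  5  4
 8  6  9  0
14  2 12  3

After move 3 (U):
15 13  7  1
11 10  5  0
 8  6  9  4
14  2 12  3

After move 4 (U):
15 13  7  0
11 10  5  1
 8  6  9  4
14  2 12  3

After move 5 (U):
15 13  7  0
11 10  5  1
 8  6  9  4
14  2 12  3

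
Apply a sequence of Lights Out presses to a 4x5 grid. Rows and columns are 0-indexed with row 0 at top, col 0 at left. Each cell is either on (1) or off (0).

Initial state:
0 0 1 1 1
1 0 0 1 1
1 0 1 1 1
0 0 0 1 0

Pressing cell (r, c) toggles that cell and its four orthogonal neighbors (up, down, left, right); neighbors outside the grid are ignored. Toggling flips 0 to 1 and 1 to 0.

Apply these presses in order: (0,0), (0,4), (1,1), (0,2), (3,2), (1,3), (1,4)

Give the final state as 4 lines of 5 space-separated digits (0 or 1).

Answer: 1 1 0 0 1
1 1 1 1 0
1 1 0 0 0
0 1 1 0 0

Derivation:
After press 1 at (0,0):
1 1 1 1 1
0 0 0 1 1
1 0 1 1 1
0 0 0 1 0

After press 2 at (0,4):
1 1 1 0 0
0 0 0 1 0
1 0 1 1 1
0 0 0 1 0

After press 3 at (1,1):
1 0 1 0 0
1 1 1 1 0
1 1 1 1 1
0 0 0 1 0

After press 4 at (0,2):
1 1 0 1 0
1 1 0 1 0
1 1 1 1 1
0 0 0 1 0

After press 5 at (3,2):
1 1 0 1 0
1 1 0 1 0
1 1 0 1 1
0 1 1 0 0

After press 6 at (1,3):
1 1 0 0 0
1 1 1 0 1
1 1 0 0 1
0 1 1 0 0

After press 7 at (1,4):
1 1 0 0 1
1 1 1 1 0
1 1 0 0 0
0 1 1 0 0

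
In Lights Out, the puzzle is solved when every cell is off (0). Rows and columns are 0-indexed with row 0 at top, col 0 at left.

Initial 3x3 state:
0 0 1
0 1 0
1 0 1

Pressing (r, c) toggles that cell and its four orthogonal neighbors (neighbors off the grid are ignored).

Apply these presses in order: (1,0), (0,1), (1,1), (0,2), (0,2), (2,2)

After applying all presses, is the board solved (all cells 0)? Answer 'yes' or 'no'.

After press 1 at (1,0):
1 0 1
1 0 0
0 0 1

After press 2 at (0,1):
0 1 0
1 1 0
0 0 1

After press 3 at (1,1):
0 0 0
0 0 1
0 1 1

After press 4 at (0,2):
0 1 1
0 0 0
0 1 1

After press 5 at (0,2):
0 0 0
0 0 1
0 1 1

After press 6 at (2,2):
0 0 0
0 0 0
0 0 0

Lights still on: 0

Answer: yes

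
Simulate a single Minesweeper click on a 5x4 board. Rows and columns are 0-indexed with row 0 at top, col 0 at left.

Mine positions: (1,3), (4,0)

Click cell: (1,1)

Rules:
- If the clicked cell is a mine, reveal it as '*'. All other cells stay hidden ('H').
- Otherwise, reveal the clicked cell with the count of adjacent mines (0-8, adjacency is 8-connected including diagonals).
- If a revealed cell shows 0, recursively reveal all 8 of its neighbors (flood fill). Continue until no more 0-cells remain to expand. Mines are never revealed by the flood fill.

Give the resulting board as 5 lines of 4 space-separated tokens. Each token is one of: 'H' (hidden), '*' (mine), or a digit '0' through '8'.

0 0 1 H
0 0 1 H
0 0 1 1
1 1 0 0
H 1 0 0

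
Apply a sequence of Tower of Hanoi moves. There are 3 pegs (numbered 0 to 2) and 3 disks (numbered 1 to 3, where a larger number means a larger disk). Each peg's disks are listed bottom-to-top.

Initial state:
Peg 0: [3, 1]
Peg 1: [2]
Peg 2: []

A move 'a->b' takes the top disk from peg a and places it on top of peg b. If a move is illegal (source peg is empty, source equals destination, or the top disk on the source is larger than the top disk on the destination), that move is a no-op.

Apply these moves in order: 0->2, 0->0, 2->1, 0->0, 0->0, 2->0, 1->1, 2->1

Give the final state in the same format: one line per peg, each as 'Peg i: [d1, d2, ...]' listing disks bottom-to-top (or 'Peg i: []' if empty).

After move 1 (0->2):
Peg 0: [3]
Peg 1: [2]
Peg 2: [1]

After move 2 (0->0):
Peg 0: [3]
Peg 1: [2]
Peg 2: [1]

After move 3 (2->1):
Peg 0: [3]
Peg 1: [2, 1]
Peg 2: []

After move 4 (0->0):
Peg 0: [3]
Peg 1: [2, 1]
Peg 2: []

After move 5 (0->0):
Peg 0: [3]
Peg 1: [2, 1]
Peg 2: []

After move 6 (2->0):
Peg 0: [3]
Peg 1: [2, 1]
Peg 2: []

After move 7 (1->1):
Peg 0: [3]
Peg 1: [2, 1]
Peg 2: []

After move 8 (2->1):
Peg 0: [3]
Peg 1: [2, 1]
Peg 2: []

Answer: Peg 0: [3]
Peg 1: [2, 1]
Peg 2: []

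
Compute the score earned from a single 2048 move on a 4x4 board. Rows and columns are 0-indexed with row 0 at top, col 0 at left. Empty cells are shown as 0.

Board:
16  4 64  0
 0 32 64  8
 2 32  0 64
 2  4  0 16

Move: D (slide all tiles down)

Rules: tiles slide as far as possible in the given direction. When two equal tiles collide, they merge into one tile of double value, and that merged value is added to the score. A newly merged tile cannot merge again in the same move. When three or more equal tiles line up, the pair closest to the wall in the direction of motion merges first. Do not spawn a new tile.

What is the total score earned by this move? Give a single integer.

Slide down:
col 0: [16, 0, 2, 2] -> [0, 0, 16, 4]  score +4 (running 4)
col 1: [4, 32, 32, 4] -> [0, 4, 64, 4]  score +64 (running 68)
col 2: [64, 64, 0, 0] -> [0, 0, 0, 128]  score +128 (running 196)
col 3: [0, 8, 64, 16] -> [0, 8, 64, 16]  score +0 (running 196)
Board after move:
  0   0   0   0
  0   4   0   8
 16  64   0  64
  4   4 128  16

Answer: 196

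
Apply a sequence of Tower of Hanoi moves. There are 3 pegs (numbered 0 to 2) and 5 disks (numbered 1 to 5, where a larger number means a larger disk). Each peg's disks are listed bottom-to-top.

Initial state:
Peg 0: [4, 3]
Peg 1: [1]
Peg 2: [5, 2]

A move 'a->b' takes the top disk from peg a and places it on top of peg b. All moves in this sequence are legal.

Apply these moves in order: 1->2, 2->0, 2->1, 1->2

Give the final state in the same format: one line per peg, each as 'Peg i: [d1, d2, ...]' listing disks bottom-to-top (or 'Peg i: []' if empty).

After move 1 (1->2):
Peg 0: [4, 3]
Peg 1: []
Peg 2: [5, 2, 1]

After move 2 (2->0):
Peg 0: [4, 3, 1]
Peg 1: []
Peg 2: [5, 2]

After move 3 (2->1):
Peg 0: [4, 3, 1]
Peg 1: [2]
Peg 2: [5]

After move 4 (1->2):
Peg 0: [4, 3, 1]
Peg 1: []
Peg 2: [5, 2]

Answer: Peg 0: [4, 3, 1]
Peg 1: []
Peg 2: [5, 2]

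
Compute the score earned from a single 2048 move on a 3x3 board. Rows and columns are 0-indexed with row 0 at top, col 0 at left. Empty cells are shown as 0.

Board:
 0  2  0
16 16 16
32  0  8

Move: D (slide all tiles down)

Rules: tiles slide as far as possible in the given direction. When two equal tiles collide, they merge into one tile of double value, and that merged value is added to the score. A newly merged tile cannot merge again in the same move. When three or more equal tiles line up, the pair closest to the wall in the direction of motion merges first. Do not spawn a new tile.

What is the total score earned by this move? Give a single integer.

Slide down:
col 0: [0, 16, 32] -> [0, 16, 32]  score +0 (running 0)
col 1: [2, 16, 0] -> [0, 2, 16]  score +0 (running 0)
col 2: [0, 16, 8] -> [0, 16, 8]  score +0 (running 0)
Board after move:
 0  0  0
16  2 16
32 16  8

Answer: 0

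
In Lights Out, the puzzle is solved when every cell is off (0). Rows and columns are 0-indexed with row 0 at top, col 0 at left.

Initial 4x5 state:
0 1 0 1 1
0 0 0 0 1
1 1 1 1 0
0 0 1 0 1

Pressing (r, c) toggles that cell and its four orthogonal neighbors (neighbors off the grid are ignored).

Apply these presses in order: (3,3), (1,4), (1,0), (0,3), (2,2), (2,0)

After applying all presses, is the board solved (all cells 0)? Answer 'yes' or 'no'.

Answer: no

Derivation:
After press 1 at (3,3):
0 1 0 1 1
0 0 0 0 1
1 1 1 0 0
0 0 0 1 0

After press 2 at (1,4):
0 1 0 1 0
0 0 0 1 0
1 1 1 0 1
0 0 0 1 0

After press 3 at (1,0):
1 1 0 1 0
1 1 0 1 0
0 1 1 0 1
0 0 0 1 0

After press 4 at (0,3):
1 1 1 0 1
1 1 0 0 0
0 1 1 0 1
0 0 0 1 0

After press 5 at (2,2):
1 1 1 0 1
1 1 1 0 0
0 0 0 1 1
0 0 1 1 0

After press 6 at (2,0):
1 1 1 0 1
0 1 1 0 0
1 1 0 1 1
1 0 1 1 0

Lights still on: 13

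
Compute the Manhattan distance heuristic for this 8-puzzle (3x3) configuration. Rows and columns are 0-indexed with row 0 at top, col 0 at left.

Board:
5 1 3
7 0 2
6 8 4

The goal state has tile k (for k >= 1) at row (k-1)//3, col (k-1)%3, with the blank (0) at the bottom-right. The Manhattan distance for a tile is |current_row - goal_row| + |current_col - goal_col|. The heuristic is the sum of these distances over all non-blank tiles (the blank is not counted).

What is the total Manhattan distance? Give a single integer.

Tile 5: (0,0)->(1,1) = 2
Tile 1: (0,1)->(0,0) = 1
Tile 3: (0,2)->(0,2) = 0
Tile 7: (1,0)->(2,0) = 1
Tile 2: (1,2)->(0,1) = 2
Tile 6: (2,0)->(1,2) = 3
Tile 8: (2,1)->(2,1) = 0
Tile 4: (2,2)->(1,0) = 3
Sum: 2 + 1 + 0 + 1 + 2 + 3 + 0 + 3 = 12

Answer: 12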